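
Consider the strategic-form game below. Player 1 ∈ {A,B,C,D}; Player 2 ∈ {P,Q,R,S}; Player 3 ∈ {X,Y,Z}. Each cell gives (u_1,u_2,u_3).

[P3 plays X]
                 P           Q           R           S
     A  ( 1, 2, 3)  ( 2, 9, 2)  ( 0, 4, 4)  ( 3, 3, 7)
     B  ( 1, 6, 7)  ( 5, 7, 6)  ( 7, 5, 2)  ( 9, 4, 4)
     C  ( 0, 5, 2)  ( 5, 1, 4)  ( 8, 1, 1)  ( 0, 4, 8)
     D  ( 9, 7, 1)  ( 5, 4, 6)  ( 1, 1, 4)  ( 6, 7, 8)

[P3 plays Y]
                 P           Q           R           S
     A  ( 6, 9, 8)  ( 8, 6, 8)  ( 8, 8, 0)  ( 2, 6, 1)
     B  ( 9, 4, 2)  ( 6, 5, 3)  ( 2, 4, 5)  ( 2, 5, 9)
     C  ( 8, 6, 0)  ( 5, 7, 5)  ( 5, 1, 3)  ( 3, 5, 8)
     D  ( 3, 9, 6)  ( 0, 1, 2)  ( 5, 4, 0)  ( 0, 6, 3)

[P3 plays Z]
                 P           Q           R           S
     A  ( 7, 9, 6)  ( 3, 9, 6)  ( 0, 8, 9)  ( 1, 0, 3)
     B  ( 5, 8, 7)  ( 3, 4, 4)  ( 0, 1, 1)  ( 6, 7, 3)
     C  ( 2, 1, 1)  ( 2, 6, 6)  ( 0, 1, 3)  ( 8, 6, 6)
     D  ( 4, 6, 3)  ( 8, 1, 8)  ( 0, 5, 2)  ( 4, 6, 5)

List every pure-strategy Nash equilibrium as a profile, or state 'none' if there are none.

(A,P,X): not NE [P1→D gives 9>1; P2→Q gives 9>2; P3→Y gives 8>3]
(A,P,Y): not NE [P1→B gives 9>6]
(A,P,Z): not NE [P3→Y gives 8>6]
(A,Q,X): not NE [P1→D gives 5>2; P3→Y gives 8>2]
(A,Q,Y): not NE [P2→P gives 9>6]
(A,Q,Z): not NE [P1→D gives 8>3; P3→Y gives 8>6]
(A,R,X): not NE [P1→C gives 8>0; P2→Q gives 9>4; P3→Z gives 9>4]
(A,R,Y): not NE [P2→P gives 9>8; P3→Z gives 9>0]
(A,R,Z): not NE [P2→Q gives 9>8]
(A,S,X): not NE [P1→B gives 9>3; P2→Q gives 9>3]
(A,S,Y): not NE [P1→C gives 3>2; P2→P gives 9>6; P3→X gives 7>1]
(A,S,Z): not NE [P1→C gives 8>1; P2→Q gives 9>0; P3→X gives 7>3]
(B,P,X): not NE [P1→D gives 9>1; P2→Q gives 7>6]
(B,P,Y): not NE [P2→S gives 5>4; P3→Z gives 7>2]
(B,P,Z): not NE [P1→A gives 7>5]
(B,Q,X): NE
(B,Q,Y): not NE [P1→A gives 8>6; P3→X gives 6>3]
(B,Q,Z): not NE [P1→D gives 8>3; P2→P gives 8>4; P3→X gives 6>4]
(B,R,X): not NE [P1→C gives 8>7; P2→Q gives 7>5; P3→Y gives 5>2]
(B,R,Y): not NE [P1→A gives 8>2; P2→S gives 5>4]
(B,R,Z): not NE [P2→P gives 8>1; P3→Y gives 5>1]
(B,S,X): not NE [P2→Q gives 7>4; P3→Y gives 9>4]
(B,S,Y): not NE [P1→C gives 3>2]
(B,S,Z): not NE [P1→C gives 8>6; P2→P gives 8>7; P3→Y gives 9>3]
(C,P,X): not NE [P1→D gives 9>0]
(C,P,Y): not NE [P1→B gives 9>8; P2→Q gives 7>6; P3→X gives 2>0]
(C,P,Z): not NE [P1→A gives 7>2; P2→S gives 6>1; P3→X gives 2>1]
(C,Q,X): not NE [P2→P gives 5>1; P3→Z gives 6>4]
(C,Q,Y): not NE [P1→A gives 8>5; P3→Z gives 6>5]
(C,Q,Z): not NE [P1→D gives 8>2]
(C,R,X): not NE [P2→P gives 5>1; P3→Z gives 3>1]
(C,R,Y): not NE [P1→A gives 8>5; P2→Q gives 7>1]
(C,R,Z): not NE [P2→S gives 6>1]
(C,S,X): not NE [P1→B gives 9>0; P2→P gives 5>4]
(C,S,Y): not NE [P2→Q gives 7>5]
(C,S,Z): not NE [P3→Y gives 8>6]
(D,P,X): not NE [P3→Y gives 6>1]
(D,P,Y): not NE [P1→B gives 9>3]
(D,P,Z): not NE [P1→A gives 7>4; P3→Y gives 6>3]
(D,Q,X): not NE [P2→S gives 7>4; P3→Z gives 8>6]
(D,Q,Y): not NE [P1→A gives 8>0; P2→P gives 9>1; P3→Z gives 8>2]
(D,Q,Z): not NE [P2→S gives 6>1]
(D,R,X): not NE [P1→C gives 8>1; P2→S gives 7>1]
(D,R,Y): not NE [P1→A gives 8>5; P2→P gives 9>4; P3→X gives 4>0]
(D,R,Z): not NE [P2→S gives 6>5; P3→X gives 4>2]
(D,S,X): not NE [P1→B gives 9>6]
(D,S,Y): not NE [P1→C gives 3>0; P2→P gives 9>6; P3→X gives 8>3]
(D,S,Z): not NE [P1→C gives 8>4; P3→X gives 8>5]

PSNE = {(B,Q,X)}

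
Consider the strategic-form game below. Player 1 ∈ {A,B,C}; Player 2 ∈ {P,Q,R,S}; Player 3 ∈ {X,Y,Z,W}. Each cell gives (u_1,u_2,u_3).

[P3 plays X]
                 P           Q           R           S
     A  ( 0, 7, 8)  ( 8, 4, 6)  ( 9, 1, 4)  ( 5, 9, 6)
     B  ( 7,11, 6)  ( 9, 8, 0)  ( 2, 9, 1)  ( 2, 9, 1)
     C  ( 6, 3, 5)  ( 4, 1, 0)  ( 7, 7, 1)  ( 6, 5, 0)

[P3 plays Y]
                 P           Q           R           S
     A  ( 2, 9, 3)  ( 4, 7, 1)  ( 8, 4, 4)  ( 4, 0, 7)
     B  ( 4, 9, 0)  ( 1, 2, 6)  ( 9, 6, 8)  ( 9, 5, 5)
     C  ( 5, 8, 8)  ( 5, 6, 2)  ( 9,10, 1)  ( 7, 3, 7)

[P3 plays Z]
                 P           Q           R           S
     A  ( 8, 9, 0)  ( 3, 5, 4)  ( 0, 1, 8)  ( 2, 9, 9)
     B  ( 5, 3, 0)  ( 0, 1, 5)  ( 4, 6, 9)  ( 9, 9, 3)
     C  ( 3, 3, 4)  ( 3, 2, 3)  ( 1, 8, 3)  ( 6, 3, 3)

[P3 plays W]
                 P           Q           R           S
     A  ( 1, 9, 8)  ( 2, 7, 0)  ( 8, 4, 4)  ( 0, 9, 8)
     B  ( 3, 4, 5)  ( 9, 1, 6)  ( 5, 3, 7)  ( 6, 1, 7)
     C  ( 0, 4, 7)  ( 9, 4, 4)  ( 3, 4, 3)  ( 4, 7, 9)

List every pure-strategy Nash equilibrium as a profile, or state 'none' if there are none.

(A,P,X): not NE [P1→B gives 7>0; P2→S gives 9>7]
(A,P,Y): not NE [P1→C gives 5>2; P3→W gives 8>3]
(A,P,Z): not NE [P3→W gives 8>0]
(A,P,W): not NE [P1→B gives 3>1]
(A,Q,X): not NE [P1→B gives 9>8; P2→S gives 9>4]
(A,Q,Y): not NE [P1→C gives 5>4; P2→P gives 9>7; P3→X gives 6>1]
(A,Q,Z): not NE [P2→S gives 9>5; P3→X gives 6>4]
(A,Q,W): not NE [P1→C gives 9>2; P2→S gives 9>7; P3→X gives 6>0]
(A,R,X): not NE [P2→S gives 9>1; P3→Z gives 8>4]
(A,R,Y): not NE [P1→C gives 9>8; P2→P gives 9>4; P3→Z gives 8>4]
(A,R,Z): not NE [P1→B gives 4>0; P2→S gives 9>1]
(A,R,W): not NE [P2→S gives 9>4; P3→Z gives 8>4]
(A,S,X): not NE [P1→C gives 6>5; P3→Z gives 9>6]
(A,S,Y): not NE [P1→B gives 9>4; P2→P gives 9>0; P3→Z gives 9>7]
(A,S,Z): not NE [P1→B gives 9>2]
(A,S,W): not NE [P1→B gives 6>0; P3→Z gives 9>8]
(B,P,X): NE
(B,P,Y): not NE [P1→C gives 5>4; P3→X gives 6>0]
(B,P,Z): not NE [P1→A gives 8>5; P2→S gives 9>3; P3→X gives 6>0]
(B,P,W): not NE [P3→X gives 6>5]
(B,Q,X): not NE [P2→P gives 11>8; P3→W gives 6>0]
(B,Q,Y): not NE [P1→C gives 5>1; P2→P gives 9>2]
(B,Q,Z): not NE [P1→C gives 3>0; P2→S gives 9>1; P3→W gives 6>5]
(B,Q,W): not NE [P2→P gives 4>1]
(B,R,X): not NE [P1→A gives 9>2; P2→P gives 11>9; P3→Z gives 9>1]
(B,R,Y): not NE [P2→P gives 9>6; P3→Z gives 9>8]
(B,R,Z): not NE [P2→S gives 9>6]
(B,R,W): not NE [P1→A gives 8>5; P2→P gives 4>3; P3→Z gives 9>7]
(B,S,X): not NE [P1→C gives 6>2; P2→P gives 11>9; P3→W gives 7>1]
(B,S,Y): not NE [P2→P gives 9>5; P3→W gives 7>5]
(B,S,Z): not NE [P3→W gives 7>3]
(B,S,W): not NE [P2→P gives 4>1]
(C,P,X): not NE [P1→B gives 7>6; P2→R gives 7>3; P3→Y gives 8>5]
(C,P,Y): not NE [P2→R gives 10>8]
(C,P,Z): not NE [P1→A gives 8>3; P2→R gives 8>3; P3→Y gives 8>4]
(C,P,W): not NE [P1→B gives 3>0; P2→S gives 7>4; P3→Y gives 8>7]
(C,Q,X): not NE [P1→B gives 9>4; P2→R gives 7>1; P3→W gives 4>0]
(C,Q,Y): not NE [P2→R gives 10>6; P3→W gives 4>2]
(C,Q,Z): not NE [P2→R gives 8>2; P3→W gives 4>3]
(C,Q,W): not NE [P2→S gives 7>4]
(C,R,X): not NE [P1→A gives 9>7; P3→W gives 3>1]
(C,R,Y): not NE [P3→W gives 3>1]
(C,R,Z): not NE [P1→B gives 4>1]
(C,R,W): not NE [P1→A gives 8>3; P2→S gives 7>4]
(C,S,X): not NE [P2→R gives 7>5; P3→W gives 9>0]
(C,S,Y): not NE [P1→B gives 9>7; P2→R gives 10>3; P3→W gives 9>7]
(C,S,Z): not NE [P1→B gives 9>6; P2→R gives 8>3; P3→W gives 9>3]
(C,S,W): not NE [P1→B gives 6>4]

NE set: (B,P,X)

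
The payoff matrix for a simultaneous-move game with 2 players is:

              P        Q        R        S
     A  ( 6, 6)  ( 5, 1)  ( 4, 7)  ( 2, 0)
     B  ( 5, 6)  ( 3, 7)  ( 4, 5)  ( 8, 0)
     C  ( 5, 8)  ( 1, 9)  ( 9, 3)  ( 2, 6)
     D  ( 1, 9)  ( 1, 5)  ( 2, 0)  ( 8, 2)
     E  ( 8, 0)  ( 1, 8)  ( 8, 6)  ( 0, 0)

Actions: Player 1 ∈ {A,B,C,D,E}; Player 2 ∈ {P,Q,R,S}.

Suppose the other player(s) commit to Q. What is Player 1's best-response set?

P1 best: {A}

u_1(A vs Q) = 5
u_1(B vs Q) = 3
u_1(C vs Q) = 1
u_1(D vs Q) = 1
u_1(E vs Q) = 1
max payoff 5 at {A}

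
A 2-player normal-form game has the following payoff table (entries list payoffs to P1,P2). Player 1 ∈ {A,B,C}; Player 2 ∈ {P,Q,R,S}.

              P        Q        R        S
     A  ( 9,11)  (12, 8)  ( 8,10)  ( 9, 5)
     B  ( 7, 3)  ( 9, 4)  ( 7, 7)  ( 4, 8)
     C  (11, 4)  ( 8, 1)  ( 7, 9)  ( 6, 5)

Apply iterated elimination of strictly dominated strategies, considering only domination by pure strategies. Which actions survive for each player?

Remaining: P1:{A,C} P2:{P,R}

P1 drop B (A beats it: P:9>7 Q:12>9 R:8>7 S:9>4)
P2 drop Q (P beats it: A:11>8 C:4>1)
P2 drop S (R beats it: A:10>5 C:9>5)
P1→{A,C} P2→{P,R}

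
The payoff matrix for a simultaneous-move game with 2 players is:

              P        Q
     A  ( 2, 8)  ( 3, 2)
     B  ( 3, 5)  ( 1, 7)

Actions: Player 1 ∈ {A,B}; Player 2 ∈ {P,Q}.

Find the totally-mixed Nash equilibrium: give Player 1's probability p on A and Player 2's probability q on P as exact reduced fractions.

P1 indiff ⇒ q·2+(1-q)·3 = q·3+(1-q)·1 ⇒ q(-1) = (1-q)(-2) ⇒ q = 2/3
P2 indiff ⇒ p·8+(1-p)·5 = p·2+(1-p)·7 ⇒ p(6) = (1-p)(2) ⇒ p = 1/4

p=1/4, q=2/3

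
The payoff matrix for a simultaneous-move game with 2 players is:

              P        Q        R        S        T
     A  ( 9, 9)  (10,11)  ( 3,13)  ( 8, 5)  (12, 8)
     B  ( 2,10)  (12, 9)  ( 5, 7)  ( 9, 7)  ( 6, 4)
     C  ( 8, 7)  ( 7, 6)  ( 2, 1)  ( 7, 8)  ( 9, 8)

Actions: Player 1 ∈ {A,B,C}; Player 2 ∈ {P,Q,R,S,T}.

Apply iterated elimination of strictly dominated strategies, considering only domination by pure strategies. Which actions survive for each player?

P1 drop C (A beats it: P:9>8 Q:10>7 R:3>2 S:8>7 T:12>9)
P2 drop S (P beats it: A:9>5 B:10>7)
P2 drop T (P beats it: A:9>8 B:10>4)
P1→{A,B} P2→{P,Q,R}

Remaining: P1:{A,B} P2:{P,Q,R}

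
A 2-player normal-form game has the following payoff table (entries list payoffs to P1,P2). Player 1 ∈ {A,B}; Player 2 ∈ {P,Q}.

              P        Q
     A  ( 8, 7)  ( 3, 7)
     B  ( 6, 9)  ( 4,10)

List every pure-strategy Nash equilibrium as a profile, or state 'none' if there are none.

PSNE = {(A,P), (B,Q)}

(A,P): NE
(A,Q): not NE [P1→B gives 4>3]
(B,P): not NE [P1→A gives 8>6; P2→Q gives 10>9]
(B,Q): NE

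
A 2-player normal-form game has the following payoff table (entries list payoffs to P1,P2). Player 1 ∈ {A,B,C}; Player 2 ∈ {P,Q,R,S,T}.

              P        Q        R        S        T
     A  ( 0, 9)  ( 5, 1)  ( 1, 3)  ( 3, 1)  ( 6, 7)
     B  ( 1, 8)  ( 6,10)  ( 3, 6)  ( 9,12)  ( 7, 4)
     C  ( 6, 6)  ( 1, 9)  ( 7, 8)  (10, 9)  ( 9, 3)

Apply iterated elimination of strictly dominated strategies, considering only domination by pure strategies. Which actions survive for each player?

IESDS → P1:{B,C} P2:{Q,S}

P1 drop A (B beats it: P:1>0 Q:6>5 R:3>1 S:9>3 T:7>6)
P2 drop P (Q beats it: B:10>8 C:9>6)
P2 drop R (Q beats it: B:10>6 C:9>8)
P2 drop T (Q beats it: B:10>4 C:9>3)
P1→{B,C} P2→{Q,S}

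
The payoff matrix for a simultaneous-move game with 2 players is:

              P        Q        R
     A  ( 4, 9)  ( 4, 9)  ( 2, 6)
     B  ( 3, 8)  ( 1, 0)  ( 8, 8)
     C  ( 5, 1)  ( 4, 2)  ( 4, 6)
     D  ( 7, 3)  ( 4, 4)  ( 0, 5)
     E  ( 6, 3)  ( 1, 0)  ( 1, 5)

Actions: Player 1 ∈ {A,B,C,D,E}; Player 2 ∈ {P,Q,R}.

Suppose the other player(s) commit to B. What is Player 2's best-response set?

BR_2 = {P,R}

u_2(P vs B) = 8
u_2(Q vs B) = 0
u_2(R vs B) = 8
max payoff 8 at {P,R}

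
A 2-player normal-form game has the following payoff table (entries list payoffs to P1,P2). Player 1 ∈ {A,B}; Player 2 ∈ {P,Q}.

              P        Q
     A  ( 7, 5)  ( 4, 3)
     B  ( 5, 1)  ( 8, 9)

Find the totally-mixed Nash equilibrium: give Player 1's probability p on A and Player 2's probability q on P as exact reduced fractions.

P1 indiff ⇒ q·7+(1-q)·4 = q·5+(1-q)·8 ⇒ q(2) = (1-q)(4) ⇒ q = 2/3
P2 indiff ⇒ p·5+(1-p)·1 = p·3+(1-p)·9 ⇒ p(2) = (1-p)(8) ⇒ p = 4/5

(p,q) = (4/5, 2/3)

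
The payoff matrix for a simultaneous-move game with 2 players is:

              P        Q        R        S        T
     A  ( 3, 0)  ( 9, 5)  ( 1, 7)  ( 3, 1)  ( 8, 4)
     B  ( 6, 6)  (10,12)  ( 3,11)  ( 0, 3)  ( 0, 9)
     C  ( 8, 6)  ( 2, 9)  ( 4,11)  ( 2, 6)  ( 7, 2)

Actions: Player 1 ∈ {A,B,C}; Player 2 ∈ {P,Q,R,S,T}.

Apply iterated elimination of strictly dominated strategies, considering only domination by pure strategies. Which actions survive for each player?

Remaining: P1:{B,C} P2:{Q,R}

P2 drop P (Q beats it: A:5>0 B:12>6 C:9>6)
P2 drop S (Q beats it: A:5>1 B:12>3 C:9>6)
P2 drop T (Q beats it: A:5>4 B:12>9 C:9>2)
P1 drop A (B beats it: Q:10>9 R:3>1)
P1→{B,C} P2→{Q,R}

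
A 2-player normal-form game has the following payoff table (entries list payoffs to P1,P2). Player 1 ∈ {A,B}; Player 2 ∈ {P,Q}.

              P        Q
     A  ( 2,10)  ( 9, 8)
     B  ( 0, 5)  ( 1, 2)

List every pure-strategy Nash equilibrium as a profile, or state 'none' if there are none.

(A,P): NE
(A,Q): not NE [P2→P gives 10>8]
(B,P): not NE [P1→A gives 2>0]
(B,Q): not NE [P1→A gives 9>1; P2→P gives 5>2]

NE set: (A,P)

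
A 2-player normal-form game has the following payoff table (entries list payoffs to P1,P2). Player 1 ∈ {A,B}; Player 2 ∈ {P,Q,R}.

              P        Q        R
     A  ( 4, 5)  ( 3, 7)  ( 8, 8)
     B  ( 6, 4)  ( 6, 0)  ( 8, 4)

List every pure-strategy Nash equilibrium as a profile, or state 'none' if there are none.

(A,P): not NE [P1→B gives 6>4; P2→R gives 8>5]
(A,Q): not NE [P1→B gives 6>3; P2→R gives 8>7]
(A,R): NE
(B,P): NE
(B,Q): not NE [P2→R gives 4>0]
(B,R): NE

NE set: (A,R), (B,P), (B,R)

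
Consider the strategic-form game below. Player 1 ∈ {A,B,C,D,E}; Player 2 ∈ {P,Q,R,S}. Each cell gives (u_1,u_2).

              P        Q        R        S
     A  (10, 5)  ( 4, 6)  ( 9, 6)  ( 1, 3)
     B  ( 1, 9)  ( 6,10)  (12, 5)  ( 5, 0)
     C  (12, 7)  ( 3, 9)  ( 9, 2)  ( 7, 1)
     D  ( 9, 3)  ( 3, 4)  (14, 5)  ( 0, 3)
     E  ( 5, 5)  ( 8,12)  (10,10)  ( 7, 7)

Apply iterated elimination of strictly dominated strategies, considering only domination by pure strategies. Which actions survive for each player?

IESDS → P1:{B,D,E} P2:{Q,R}

P2 drop P (Q beats it: A:6>5 B:10>9 C:9>7 D:4>3 E:12>5)
P1 drop A (B beats it: Q:6>4 R:12>9 S:5>1)
P2 drop S (Q beats it: B:10>0 C:9>1 D:4>3 E:12>7)
P1 drop C (B beats it: Q:6>3 R:12>9)
P1→{B,D,E} P2→{Q,R}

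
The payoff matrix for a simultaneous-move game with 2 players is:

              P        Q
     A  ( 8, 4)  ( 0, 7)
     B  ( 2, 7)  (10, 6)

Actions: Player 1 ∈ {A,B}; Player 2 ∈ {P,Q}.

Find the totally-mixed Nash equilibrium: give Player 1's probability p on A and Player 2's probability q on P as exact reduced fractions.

P1 indiff ⇒ q·8+(1-q)·0 = q·2+(1-q)·10 ⇒ q(6) = (1-q)(10) ⇒ q = 5/8
P2 indiff ⇒ p·4+(1-p)·7 = p·7+(1-p)·6 ⇒ p(-3) = (1-p)(-1) ⇒ p = 1/4

p=1/4, q=5/8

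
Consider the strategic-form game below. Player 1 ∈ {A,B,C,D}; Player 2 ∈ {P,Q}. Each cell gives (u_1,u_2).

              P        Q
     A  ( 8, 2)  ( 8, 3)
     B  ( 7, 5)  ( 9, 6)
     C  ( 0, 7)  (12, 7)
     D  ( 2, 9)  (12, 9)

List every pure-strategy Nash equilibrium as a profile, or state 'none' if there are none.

PSNE = {(C,Q), (D,Q)}

(A,P): not NE [P2→Q gives 3>2]
(A,Q): not NE [P1→D gives 12>8]
(B,P): not NE [P1→A gives 8>7; P2→Q gives 6>5]
(B,Q): not NE [P1→D gives 12>9]
(C,P): not NE [P1→A gives 8>0]
(C,Q): NE
(D,P): not NE [P1→A gives 8>2]
(D,Q): NE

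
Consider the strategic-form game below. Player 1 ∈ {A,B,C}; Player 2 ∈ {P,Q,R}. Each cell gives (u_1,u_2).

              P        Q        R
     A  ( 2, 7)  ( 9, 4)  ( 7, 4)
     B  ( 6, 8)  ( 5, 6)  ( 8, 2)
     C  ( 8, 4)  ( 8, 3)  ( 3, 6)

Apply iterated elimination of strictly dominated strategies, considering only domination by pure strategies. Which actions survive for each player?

P2 drop Q (P beats it: A:7>4 B:8>6 C:4>3)
P1 drop A (B beats it: P:6>2 R:8>7)
P1→{B,C} P2→{P,R}

Remaining: P1:{B,C} P2:{P,R}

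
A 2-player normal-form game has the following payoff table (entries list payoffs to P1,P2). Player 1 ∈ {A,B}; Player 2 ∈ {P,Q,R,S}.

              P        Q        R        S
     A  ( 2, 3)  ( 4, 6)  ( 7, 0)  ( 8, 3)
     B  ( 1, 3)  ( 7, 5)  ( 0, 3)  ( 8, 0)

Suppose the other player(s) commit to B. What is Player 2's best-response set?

argmax u_2 = {Q}

u_2(P vs B) = 3
u_2(Q vs B) = 5
u_2(R vs B) = 3
u_2(S vs B) = 0
max payoff 5 at {Q}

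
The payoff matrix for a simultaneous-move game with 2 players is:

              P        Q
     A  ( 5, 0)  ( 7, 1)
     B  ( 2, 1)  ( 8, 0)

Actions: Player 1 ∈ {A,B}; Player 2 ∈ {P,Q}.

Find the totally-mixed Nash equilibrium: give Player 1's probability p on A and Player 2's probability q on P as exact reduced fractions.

p=1/2, q=1/4

P1 indiff ⇒ q·5+(1-q)·7 = q·2+(1-q)·8 ⇒ q(3) = (1-q)(1) ⇒ q = 1/4
P2 indiff ⇒ p·0+(1-p)·1 = p·1+(1-p)·0 ⇒ p(-1) = (1-p)(-1) ⇒ p = 1/2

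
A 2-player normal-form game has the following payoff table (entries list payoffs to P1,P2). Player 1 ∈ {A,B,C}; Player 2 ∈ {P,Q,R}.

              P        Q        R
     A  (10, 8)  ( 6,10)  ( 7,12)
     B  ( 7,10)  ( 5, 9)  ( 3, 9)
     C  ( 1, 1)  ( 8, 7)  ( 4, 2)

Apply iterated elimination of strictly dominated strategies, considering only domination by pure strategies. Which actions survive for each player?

P1 drop B (A beats it: P:10>7 Q:6>5 R:7>3)
P2 drop P (Q beats it: A:10>8 C:7>1)
P1→{A,C} P2→{Q,R}

IESDS → P1:{A,C} P2:{Q,R}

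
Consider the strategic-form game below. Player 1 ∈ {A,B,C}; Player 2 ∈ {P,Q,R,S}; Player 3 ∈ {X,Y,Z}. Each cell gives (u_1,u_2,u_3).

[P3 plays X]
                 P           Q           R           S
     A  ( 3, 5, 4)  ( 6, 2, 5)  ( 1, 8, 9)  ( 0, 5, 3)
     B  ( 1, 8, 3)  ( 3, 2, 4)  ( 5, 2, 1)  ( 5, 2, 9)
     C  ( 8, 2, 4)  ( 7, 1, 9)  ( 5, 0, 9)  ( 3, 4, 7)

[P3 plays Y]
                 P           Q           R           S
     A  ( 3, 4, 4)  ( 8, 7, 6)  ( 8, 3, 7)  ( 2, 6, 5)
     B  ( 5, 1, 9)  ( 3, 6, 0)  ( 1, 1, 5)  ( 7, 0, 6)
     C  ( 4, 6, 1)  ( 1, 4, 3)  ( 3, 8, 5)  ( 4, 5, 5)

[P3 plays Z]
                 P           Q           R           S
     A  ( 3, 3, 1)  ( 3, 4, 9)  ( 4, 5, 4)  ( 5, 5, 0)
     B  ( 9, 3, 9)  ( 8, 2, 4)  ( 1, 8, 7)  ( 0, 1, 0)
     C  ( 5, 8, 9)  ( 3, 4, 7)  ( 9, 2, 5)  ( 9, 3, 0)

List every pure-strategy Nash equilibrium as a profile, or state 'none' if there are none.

No pure NE.

(A,P,X): not NE [P1→C gives 8>3; P2→R gives 8>5]
(A,P,Y): not NE [P1→B gives 5>3; P2→Q gives 7>4]
(A,P,Z): not NE [P1→B gives 9>3; P2→S gives 5>3; P3→Y gives 4>1]
(A,Q,X): not NE [P1→C gives 7>6; P2→R gives 8>2; P3→Z gives 9>5]
(A,Q,Y): not NE [P3→Z gives 9>6]
(A,Q,Z): not NE [P1→B gives 8>3; P2→S gives 5>4]
(A,R,X): not NE [P1→C gives 5>1]
(A,R,Y): not NE [P2→Q gives 7>3; P3→X gives 9>7]
(A,R,Z): not NE [P1→C gives 9>4; P3→X gives 9>4]
(A,S,X): not NE [P1→B gives 5>0; P2→R gives 8>5; P3→Y gives 5>3]
(A,S,Y): not NE [P1→B gives 7>2; P2→Q gives 7>6]
(A,S,Z): not NE [P1→C gives 9>5; P3→Y gives 5>0]
(B,P,X): not NE [P1→C gives 8>1; P3→Z gives 9>3]
(B,P,Y): not NE [P2→Q gives 6>1]
(B,P,Z): not NE [P2→R gives 8>3]
(B,Q,X): not NE [P1→C gives 7>3; P2→P gives 8>2]
(B,Q,Y): not NE [P1→A gives 8>3; P3→Z gives 4>0]
(B,Q,Z): not NE [P2→R gives 8>2]
(B,R,X): not NE [P2→P gives 8>2; P3→Z gives 7>1]
(B,R,Y): not NE [P1→A gives 8>1; P2→Q gives 6>1; P3→Z gives 7>5]
(B,R,Z): not NE [P1→C gives 9>1]
(B,S,X): not NE [P2→P gives 8>2]
(B,S,Y): not NE [P2→Q gives 6>0; P3→X gives 9>6]
(B,S,Z): not NE [P1→C gives 9>0; P2→R gives 8>1; P3→X gives 9>0]
(C,P,X): not NE [P2→S gives 4>2; P3→Z gives 9>4]
(C,P,Y): not NE [P1→B gives 5>4; P2→R gives 8>6; P3→Z gives 9>1]
(C,P,Z): not NE [P1→B gives 9>5]
(C,Q,X): not NE [P2→S gives 4>1]
(C,Q,Y): not NE [P1→A gives 8>1; P2→R gives 8>4; P3→X gives 9>3]
(C,Q,Z): not NE [P1→B gives 8>3; P2→P gives 8>4; P3→X gives 9>7]
(C,R,X): not NE [P2→S gives 4>0]
(C,R,Y): not NE [P1→A gives 8>3; P3→X gives 9>5]
(C,R,Z): not NE [P2→P gives 8>2; P3→X gives 9>5]
(C,S,X): not NE [P1→B gives 5>3]
(C,S,Y): not NE [P1→B gives 7>4; P2→R gives 8>5; P3→X gives 7>5]
(C,S,Z): not NE [P2→P gives 8>3; P3→X gives 7>0]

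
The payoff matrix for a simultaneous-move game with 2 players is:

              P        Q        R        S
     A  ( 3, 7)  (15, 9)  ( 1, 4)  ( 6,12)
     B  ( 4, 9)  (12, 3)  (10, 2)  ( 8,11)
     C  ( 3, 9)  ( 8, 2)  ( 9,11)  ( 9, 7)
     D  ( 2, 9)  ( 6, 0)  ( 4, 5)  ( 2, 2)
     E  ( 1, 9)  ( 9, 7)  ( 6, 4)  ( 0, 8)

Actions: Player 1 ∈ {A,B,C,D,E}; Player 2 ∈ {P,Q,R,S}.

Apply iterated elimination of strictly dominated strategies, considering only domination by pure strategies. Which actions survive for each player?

P1 drop D (B beats it: P:4>2 Q:12>6 R:10>4 S:8>2)
P1 drop E (B beats it: P:4>1 Q:12>9 R:10>6 S:8>0)
P2 drop Q (S beats it: A:12>9 B:11>3 C:7>2)
P1 drop A (B beats it: P:4>3 R:10>1 S:8>6)
P1→{B,C} P2→{P,R,S}

IESDS → P1:{B,C} P2:{P,R,S}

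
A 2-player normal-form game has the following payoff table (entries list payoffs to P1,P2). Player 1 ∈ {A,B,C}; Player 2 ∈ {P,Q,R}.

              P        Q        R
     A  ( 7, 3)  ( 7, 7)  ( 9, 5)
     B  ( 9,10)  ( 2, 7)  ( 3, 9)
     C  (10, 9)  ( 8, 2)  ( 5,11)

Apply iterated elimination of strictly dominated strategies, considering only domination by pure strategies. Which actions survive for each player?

Remaining: P1:{A,C} P2:{Q,R}

P1 drop B (C beats it: P:10>9 Q:8>2 R:5>3)
P2 drop P (R beats it: A:5>3 C:11>9)
P1→{A,C} P2→{Q,R}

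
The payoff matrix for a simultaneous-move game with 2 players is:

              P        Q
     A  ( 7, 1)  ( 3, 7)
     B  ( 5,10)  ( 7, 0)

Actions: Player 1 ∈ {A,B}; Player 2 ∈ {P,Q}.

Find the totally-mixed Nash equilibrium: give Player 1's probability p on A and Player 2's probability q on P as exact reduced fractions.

P1 indiff ⇒ q·7+(1-q)·3 = q·5+(1-q)·7 ⇒ q(2) = (1-q)(4) ⇒ q = 2/3
P2 indiff ⇒ p·1+(1-p)·10 = p·7+(1-p)·0 ⇒ p(-6) = (1-p)(-10) ⇒ p = 5/8

P1 mixes 5/8 on A; P2 mixes 2/3 on P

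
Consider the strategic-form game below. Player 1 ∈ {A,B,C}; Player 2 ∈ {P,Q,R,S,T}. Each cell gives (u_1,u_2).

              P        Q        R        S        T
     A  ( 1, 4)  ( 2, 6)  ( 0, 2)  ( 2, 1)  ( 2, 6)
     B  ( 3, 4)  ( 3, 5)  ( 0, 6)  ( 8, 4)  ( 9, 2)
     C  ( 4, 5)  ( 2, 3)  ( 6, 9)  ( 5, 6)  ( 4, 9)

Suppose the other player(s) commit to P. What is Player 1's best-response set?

u_1(A vs P) = 1
u_1(B vs P) = 3
u_1(C vs P) = 4
max payoff 4 at {C}

P1 best: {C}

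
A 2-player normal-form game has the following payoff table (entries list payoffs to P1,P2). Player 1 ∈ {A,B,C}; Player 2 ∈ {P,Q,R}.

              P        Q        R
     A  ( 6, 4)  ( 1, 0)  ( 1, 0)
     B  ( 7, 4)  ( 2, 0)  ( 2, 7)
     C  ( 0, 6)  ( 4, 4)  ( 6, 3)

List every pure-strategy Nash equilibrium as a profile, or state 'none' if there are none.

No pure NE.

(A,P): not NE [P1→B gives 7>6]
(A,Q): not NE [P1→C gives 4>1; P2→P gives 4>0]
(A,R): not NE [P1→C gives 6>1; P2→P gives 4>0]
(B,P): not NE [P2→R gives 7>4]
(B,Q): not NE [P1→C gives 4>2; P2→R gives 7>0]
(B,R): not NE [P1→C gives 6>2]
(C,P): not NE [P1→B gives 7>0]
(C,Q): not NE [P2→P gives 6>4]
(C,R): not NE [P2→P gives 6>3]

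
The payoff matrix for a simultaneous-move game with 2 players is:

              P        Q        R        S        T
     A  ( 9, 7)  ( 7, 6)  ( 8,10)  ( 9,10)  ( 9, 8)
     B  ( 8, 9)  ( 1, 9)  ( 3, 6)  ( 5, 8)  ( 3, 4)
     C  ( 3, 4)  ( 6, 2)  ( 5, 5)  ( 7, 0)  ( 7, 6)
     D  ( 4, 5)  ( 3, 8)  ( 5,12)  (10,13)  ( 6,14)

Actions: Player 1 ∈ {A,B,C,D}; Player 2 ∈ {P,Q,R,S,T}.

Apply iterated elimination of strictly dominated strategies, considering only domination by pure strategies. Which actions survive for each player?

Remaining: P1:{A,D} P2:{R,S,T}

P1 drop B (A beats it: P:9>8 Q:7>1 R:8>3 S:9>5 T:9>3)
P1 drop C (A beats it: P:9>3 Q:7>6 R:8>5 S:9>7 T:9>7)
P2 drop P (R beats it: A:10>7 D:12>5)
P2 drop Q (R beats it: A:10>6 D:12>8)
P1→{A,D} P2→{R,S,T}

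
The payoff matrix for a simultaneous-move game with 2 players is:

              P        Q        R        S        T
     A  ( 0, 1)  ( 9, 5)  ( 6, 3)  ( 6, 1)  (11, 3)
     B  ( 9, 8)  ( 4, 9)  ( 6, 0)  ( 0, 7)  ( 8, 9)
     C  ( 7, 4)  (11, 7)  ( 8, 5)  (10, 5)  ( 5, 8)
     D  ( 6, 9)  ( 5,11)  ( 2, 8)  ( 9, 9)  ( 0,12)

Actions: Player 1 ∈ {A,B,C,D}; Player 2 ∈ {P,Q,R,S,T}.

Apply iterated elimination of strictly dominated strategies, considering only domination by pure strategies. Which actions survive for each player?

P1 drop D (C beats it: P:7>6 Q:11>5 R:8>2 S:10>9 T:5>0)
P2 drop P (Q beats it: A:5>1 B:9>8 C:7>4)
P2 drop R (Q beats it: A:5>3 B:9>0 C:7>5)
P1 drop B (A beats it: Q:9>4 S:6>0 T:11>8)
P2 drop S (Q beats it: A:5>1 C:7>5)
P1→{A,C} P2→{Q,T}

IESDS → P1:{A,C} P2:{Q,T}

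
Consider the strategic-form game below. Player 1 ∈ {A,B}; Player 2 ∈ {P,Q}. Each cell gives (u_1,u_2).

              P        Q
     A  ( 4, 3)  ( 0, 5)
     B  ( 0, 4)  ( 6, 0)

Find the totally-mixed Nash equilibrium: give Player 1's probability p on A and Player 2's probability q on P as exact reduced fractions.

p=2/3, q=3/5

P1 indiff ⇒ q·4+(1-q)·0 = q·0+(1-q)·6 ⇒ q(4) = (1-q)(6) ⇒ q = 3/5
P2 indiff ⇒ p·3+(1-p)·4 = p·5+(1-p)·0 ⇒ p(-2) = (1-p)(-4) ⇒ p = 2/3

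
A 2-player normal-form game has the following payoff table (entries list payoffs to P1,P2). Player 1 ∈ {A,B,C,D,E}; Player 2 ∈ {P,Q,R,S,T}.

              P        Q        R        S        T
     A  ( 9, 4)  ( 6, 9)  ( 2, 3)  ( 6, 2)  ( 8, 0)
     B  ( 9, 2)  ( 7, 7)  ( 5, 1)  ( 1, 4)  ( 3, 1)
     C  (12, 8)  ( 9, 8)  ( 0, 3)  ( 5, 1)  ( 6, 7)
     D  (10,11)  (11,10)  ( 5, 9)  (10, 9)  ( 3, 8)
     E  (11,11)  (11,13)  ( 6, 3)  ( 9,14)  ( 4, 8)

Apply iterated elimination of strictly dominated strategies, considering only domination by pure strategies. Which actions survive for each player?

Remaining: P1:{C,D,E} P2:{P,Q,S}

P1 drop B (E beats it: P:11>9 Q:11>7 R:6>5 S:9>1 T:4>3)
P2 drop R (P beats it: A:4>3 C:8>3 D:11>9 E:11>3)
P2 drop T (P beats it: A:4>0 C:8>7 D:11>8 E:11>8)
P1 drop A (D beats it: P:10>9 Q:11>6 S:10>6)
P1→{C,D,E} P2→{P,Q,S}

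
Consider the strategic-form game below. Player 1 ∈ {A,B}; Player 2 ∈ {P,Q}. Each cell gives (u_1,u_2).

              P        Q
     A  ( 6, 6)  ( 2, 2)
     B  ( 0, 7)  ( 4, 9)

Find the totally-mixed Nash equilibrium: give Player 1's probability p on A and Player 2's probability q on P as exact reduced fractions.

P1 indiff ⇒ q·6+(1-q)·2 = q·0+(1-q)·4 ⇒ q(6) = (1-q)(2) ⇒ q = 1/4
P2 indiff ⇒ p·6+(1-p)·7 = p·2+(1-p)·9 ⇒ p(4) = (1-p)(2) ⇒ p = 1/3

p=1/3, q=1/4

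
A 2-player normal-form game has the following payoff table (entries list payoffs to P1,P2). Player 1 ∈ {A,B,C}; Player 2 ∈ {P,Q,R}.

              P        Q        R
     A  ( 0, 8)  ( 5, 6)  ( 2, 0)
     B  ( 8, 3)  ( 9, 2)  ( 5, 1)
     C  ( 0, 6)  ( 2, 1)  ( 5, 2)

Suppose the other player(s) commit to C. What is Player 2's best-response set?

u_2(P vs C) = 6
u_2(Q vs C) = 1
u_2(R vs C) = 2
max payoff 6 at {P}

BR_2 = {P}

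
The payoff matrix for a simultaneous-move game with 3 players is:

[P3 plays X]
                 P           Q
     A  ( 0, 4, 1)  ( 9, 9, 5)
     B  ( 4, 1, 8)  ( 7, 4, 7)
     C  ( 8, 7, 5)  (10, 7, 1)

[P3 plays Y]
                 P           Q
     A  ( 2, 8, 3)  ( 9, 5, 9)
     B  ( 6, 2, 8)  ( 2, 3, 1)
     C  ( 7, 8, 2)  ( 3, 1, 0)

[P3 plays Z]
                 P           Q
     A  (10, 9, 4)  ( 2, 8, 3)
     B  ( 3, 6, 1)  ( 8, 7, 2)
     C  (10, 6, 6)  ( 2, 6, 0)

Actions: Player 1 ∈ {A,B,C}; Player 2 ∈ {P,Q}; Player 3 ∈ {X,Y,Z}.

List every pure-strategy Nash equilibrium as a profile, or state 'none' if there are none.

(A,P,X): not NE [P1→C gives 8>0; P2→Q gives 9>4; P3→Z gives 4>1]
(A,P,Y): not NE [P1→C gives 7>2; P3→Z gives 4>3]
(A,P,Z): NE
(A,Q,X): not NE [P1→C gives 10>9; P3→Y gives 9>5]
(A,Q,Y): not NE [P2→P gives 8>5]
(A,Q,Z): not NE [P1→B gives 8>2; P2→P gives 9>8; P3→Y gives 9>3]
(B,P,X): not NE [P1→C gives 8>4; P2→Q gives 4>1]
(B,P,Y): not NE [P1→C gives 7>6; P2→Q gives 3>2]
(B,P,Z): not NE [P1→C gives 10>3; P2→Q gives 7>6; P3→Y gives 8>1]
(B,Q,X): not NE [P1→C gives 10>7]
(B,Q,Y): not NE [P1→A gives 9>2; P3→X gives 7>1]
(B,Q,Z): not NE [P3→X gives 7>2]
(C,P,X): not NE [P3→Z gives 6>5]
(C,P,Y): not NE [P3→Z gives 6>2]
(C,P,Z): NE
(C,Q,X): NE
(C,Q,Y): not NE [P1→A gives 9>3; P2→P gives 8>1; P3→X gives 1>0]
(C,Q,Z): not NE [P1→B gives 8>2; P3→X gives 1>0]

Nash profiles: (A,P,Z), (C,P,Z), (C,Q,X)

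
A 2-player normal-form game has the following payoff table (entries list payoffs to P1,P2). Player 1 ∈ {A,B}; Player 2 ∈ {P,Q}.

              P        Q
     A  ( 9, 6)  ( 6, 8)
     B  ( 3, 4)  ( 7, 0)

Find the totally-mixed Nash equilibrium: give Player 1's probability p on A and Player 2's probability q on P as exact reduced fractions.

P1 indiff ⇒ q·9+(1-q)·6 = q·3+(1-q)·7 ⇒ q(6) = (1-q)(1) ⇒ q = 1/7
P2 indiff ⇒ p·6+(1-p)·4 = p·8+(1-p)·0 ⇒ p(-2) = (1-p)(-4) ⇒ p = 2/3

p=2/3, q=1/7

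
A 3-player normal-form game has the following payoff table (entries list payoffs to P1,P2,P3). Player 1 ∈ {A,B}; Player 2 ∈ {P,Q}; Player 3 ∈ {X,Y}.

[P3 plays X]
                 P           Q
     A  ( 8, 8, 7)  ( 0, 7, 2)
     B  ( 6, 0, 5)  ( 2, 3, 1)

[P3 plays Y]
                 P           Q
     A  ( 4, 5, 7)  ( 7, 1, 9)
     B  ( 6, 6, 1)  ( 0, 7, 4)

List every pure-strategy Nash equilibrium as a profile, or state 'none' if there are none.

NE set: (A,P,X)

(A,P,X): NE
(A,P,Y): not NE [P1→B gives 6>4]
(A,Q,X): not NE [P1→B gives 2>0; P2→P gives 8>7; P3→Y gives 9>2]
(A,Q,Y): not NE [P2→P gives 5>1]
(B,P,X): not NE [P1→A gives 8>6; P2→Q gives 3>0]
(B,P,Y): not NE [P2→Q gives 7>6; P3→X gives 5>1]
(B,Q,X): not NE [P3→Y gives 4>1]
(B,Q,Y): not NE [P1→A gives 7>0]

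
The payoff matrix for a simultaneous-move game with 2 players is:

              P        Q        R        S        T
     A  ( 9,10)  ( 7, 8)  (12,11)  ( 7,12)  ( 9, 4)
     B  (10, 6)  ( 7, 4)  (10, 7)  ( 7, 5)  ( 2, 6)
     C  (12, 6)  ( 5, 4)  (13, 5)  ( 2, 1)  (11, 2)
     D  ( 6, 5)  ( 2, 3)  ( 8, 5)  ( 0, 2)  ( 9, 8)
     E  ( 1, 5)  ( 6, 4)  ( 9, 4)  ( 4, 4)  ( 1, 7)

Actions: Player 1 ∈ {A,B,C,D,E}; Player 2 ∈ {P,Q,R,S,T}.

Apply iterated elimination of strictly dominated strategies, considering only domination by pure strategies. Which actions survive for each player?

IESDS → P1:{A,B,C} P2:{P,R,S}

P1 drop D (C beats it: P:12>6 Q:5>2 R:13>8 S:2>0 T:11>9)
P1 drop E (A beats it: P:9>1 Q:7>6 R:12>9 S:7>4 T:9>1)
P2 drop Q (P beats it: A:10>8 B:6>4 C:6>4)
P2 drop T (R beats it: A:11>4 B:7>6 C:5>2)
P1→{A,B,C} P2→{P,R,S}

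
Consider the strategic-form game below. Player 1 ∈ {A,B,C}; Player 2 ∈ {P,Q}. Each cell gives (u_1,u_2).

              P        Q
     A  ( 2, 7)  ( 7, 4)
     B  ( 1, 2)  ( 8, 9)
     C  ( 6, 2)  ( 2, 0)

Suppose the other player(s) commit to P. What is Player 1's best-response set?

u_1(A vs P) = 2
u_1(B vs P) = 1
u_1(C vs P) = 6
max payoff 6 at {C}

BR_1 = {C}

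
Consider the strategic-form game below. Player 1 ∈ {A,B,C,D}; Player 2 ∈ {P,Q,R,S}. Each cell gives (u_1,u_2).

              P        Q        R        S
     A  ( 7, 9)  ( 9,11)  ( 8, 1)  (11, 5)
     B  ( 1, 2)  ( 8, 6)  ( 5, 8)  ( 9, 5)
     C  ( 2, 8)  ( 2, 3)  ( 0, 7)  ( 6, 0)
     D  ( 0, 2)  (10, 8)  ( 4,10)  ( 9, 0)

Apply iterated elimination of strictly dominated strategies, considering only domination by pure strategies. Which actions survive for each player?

IESDS → P1:{A,D} P2:{Q,R}

P1 drop B (A beats it: P:7>1 Q:9>8 R:8>5 S:11>9)
P1 drop C (A beats it: P:7>2 Q:9>2 R:8>0 S:11>6)
P2 drop P (Q beats it: A:11>9 D:8>2)
P2 drop S (Q beats it: A:11>5 D:8>0)
P1→{A,D} P2→{Q,R}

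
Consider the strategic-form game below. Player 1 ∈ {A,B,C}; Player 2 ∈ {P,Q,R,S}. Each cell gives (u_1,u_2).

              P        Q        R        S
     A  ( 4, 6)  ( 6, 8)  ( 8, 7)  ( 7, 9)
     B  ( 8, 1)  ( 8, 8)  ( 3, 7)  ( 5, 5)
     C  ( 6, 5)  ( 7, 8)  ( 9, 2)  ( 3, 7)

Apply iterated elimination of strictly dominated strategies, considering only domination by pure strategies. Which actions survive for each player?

P2 drop P (Q beats it: A:8>6 B:8>1 C:8>5)
P2 drop R (Q beats it: A:8>7 B:8>7 C:8>2)
P1 drop C (B beats it: Q:8>7 S:5>3)
P1→{A,B} P2→{Q,S}

Remaining: P1:{A,B} P2:{Q,S}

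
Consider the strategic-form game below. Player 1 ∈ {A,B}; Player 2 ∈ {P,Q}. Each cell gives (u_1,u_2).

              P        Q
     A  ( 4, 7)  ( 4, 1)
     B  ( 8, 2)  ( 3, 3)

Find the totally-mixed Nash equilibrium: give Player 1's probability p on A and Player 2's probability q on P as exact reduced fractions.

P1 indiff ⇒ q·4+(1-q)·4 = q·8+(1-q)·3 ⇒ q(-4) = (1-q)(-1) ⇒ q = 1/5
P2 indiff ⇒ p·7+(1-p)·2 = p·1+(1-p)·3 ⇒ p(6) = (1-p)(1) ⇒ p = 1/7

p=1/7, q=1/5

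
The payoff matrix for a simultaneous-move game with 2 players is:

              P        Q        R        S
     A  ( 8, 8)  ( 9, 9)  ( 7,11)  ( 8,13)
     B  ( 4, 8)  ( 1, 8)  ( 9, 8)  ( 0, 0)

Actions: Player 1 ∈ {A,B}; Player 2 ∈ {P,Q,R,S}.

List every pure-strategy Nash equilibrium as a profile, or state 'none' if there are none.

(A,P): not NE [P2→S gives 13>8]
(A,Q): not NE [P2→S gives 13>9]
(A,R): not NE [P1→B gives 9>7; P2→S gives 13>11]
(A,S): NE
(B,P): not NE [P1→A gives 8>4]
(B,Q): not NE [P1→A gives 9>1]
(B,R): NE
(B,S): not NE [P1→A gives 8>0; P2→R gives 8>0]

NE set: (A,S), (B,R)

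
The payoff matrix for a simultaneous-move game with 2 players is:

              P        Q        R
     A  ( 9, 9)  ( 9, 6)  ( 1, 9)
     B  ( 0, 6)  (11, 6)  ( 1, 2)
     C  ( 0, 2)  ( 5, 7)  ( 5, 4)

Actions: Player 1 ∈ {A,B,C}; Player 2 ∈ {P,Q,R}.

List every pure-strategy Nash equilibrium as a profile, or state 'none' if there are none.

(A,P): NE
(A,Q): not NE [P1→B gives 11>9; P2→R gives 9>6]
(A,R): not NE [P1→C gives 5>1]
(B,P): not NE [P1→A gives 9>0]
(B,Q): NE
(B,R): not NE [P1→C gives 5>1; P2→Q gives 6>2]
(C,P): not NE [P1→A gives 9>0; P2→Q gives 7>2]
(C,Q): not NE [P1→B gives 11>5]
(C,R): not NE [P2→Q gives 7>4]

NE set: (A,P), (B,Q)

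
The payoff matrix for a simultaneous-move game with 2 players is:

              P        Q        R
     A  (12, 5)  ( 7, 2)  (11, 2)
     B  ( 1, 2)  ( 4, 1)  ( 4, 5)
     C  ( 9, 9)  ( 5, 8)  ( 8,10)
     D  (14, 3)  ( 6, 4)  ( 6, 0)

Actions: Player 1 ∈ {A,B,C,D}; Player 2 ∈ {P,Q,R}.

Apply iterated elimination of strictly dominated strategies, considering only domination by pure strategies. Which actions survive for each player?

Remaining: P1:{A,D} P2:{P,Q}

P1 drop B (A beats it: P:12>1 Q:7>4 R:11>4)
P1 drop C (A beats it: P:12>9 Q:7>5 R:11>8)
P2 drop R (P beats it: A:5>2 D:3>0)
P1→{A,D} P2→{P,Q}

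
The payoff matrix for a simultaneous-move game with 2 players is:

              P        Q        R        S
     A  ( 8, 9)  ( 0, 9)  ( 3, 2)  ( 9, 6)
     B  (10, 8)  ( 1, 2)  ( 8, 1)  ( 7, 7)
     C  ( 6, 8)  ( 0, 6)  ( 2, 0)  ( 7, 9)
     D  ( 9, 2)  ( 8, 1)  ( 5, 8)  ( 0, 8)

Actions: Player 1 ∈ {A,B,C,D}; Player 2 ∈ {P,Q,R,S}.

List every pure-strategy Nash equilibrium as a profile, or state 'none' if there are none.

(A,P): not NE [P1→B gives 10>8]
(A,Q): not NE [P1→D gives 8>0]
(A,R): not NE [P1→B gives 8>3; P2→Q gives 9>2]
(A,S): not NE [P2→Q gives 9>6]
(B,P): NE
(B,Q): not NE [P1→D gives 8>1; P2→P gives 8>2]
(B,R): not NE [P2→P gives 8>1]
(B,S): not NE [P1→A gives 9>7; P2→P gives 8>7]
(C,P): not NE [P1→B gives 10>6; P2→S gives 9>8]
(C,Q): not NE [P1→D gives 8>0; P2→S gives 9>6]
(C,R): not NE [P1→B gives 8>2; P2→S gives 9>0]
(C,S): not NE [P1→A gives 9>7]
(D,P): not NE [P1→B gives 10>9; P2→S gives 8>2]
(D,Q): not NE [P2→S gives 8>1]
(D,R): not NE [P1→B gives 8>5]
(D,S): not NE [P1→A gives 9>0]

PSNE = {(B,P)}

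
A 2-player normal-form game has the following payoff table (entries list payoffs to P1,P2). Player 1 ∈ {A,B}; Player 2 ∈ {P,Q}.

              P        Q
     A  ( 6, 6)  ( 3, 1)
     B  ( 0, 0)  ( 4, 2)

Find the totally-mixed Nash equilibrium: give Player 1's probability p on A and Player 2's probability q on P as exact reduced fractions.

P1 mixes 2/7 on A; P2 mixes 1/7 on P

P1 indiff ⇒ q·6+(1-q)·3 = q·0+(1-q)·4 ⇒ q(6) = (1-q)(1) ⇒ q = 1/7
P2 indiff ⇒ p·6+(1-p)·0 = p·1+(1-p)·2 ⇒ p(5) = (1-p)(2) ⇒ p = 2/7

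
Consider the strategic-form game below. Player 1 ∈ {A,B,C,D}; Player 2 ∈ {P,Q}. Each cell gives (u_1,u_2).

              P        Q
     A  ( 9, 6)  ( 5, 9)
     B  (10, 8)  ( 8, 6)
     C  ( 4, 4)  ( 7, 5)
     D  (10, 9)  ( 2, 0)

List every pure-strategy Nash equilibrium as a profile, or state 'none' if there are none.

Nash profiles: (B,P), (D,P)

(A,P): not NE [P1→D gives 10>9; P2→Q gives 9>6]
(A,Q): not NE [P1→B gives 8>5]
(B,P): NE
(B,Q): not NE [P2→P gives 8>6]
(C,P): not NE [P1→D gives 10>4; P2→Q gives 5>4]
(C,Q): not NE [P1→B gives 8>7]
(D,P): NE
(D,Q): not NE [P1→B gives 8>2; P2→P gives 9>0]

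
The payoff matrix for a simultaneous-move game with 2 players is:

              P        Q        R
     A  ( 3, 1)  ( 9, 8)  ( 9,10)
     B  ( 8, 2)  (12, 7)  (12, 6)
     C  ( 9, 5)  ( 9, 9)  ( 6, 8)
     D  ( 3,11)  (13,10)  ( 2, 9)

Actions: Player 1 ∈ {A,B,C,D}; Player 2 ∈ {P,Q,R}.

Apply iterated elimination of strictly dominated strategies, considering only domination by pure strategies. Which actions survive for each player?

Survivors P1:{B,C,D} P2:{P,Q}

P1 drop A (B beats it: P:8>3 Q:12>9 R:12>9)
P2 drop R (Q beats it: B:7>6 C:9>8 D:10>9)
P1→{B,C,D} P2→{P,Q}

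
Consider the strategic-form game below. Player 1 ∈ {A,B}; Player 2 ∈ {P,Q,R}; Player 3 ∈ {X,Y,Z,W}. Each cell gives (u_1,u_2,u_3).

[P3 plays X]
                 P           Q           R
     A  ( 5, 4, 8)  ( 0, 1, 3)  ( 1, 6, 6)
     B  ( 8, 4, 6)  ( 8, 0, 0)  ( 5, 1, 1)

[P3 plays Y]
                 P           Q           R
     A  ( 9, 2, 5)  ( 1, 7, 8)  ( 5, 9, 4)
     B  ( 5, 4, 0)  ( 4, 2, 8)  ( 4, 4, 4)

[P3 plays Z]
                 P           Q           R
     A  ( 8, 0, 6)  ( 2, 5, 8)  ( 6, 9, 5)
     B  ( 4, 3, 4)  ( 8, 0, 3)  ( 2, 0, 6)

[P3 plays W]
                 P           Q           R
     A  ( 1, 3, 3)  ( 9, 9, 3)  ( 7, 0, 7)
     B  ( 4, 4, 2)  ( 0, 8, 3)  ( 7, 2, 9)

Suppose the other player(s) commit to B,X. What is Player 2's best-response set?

argmax u_2 = {P}

u_2(P vs B,X) = 4
u_2(Q vs B,X) = 0
u_2(R vs B,X) = 1
max payoff 4 at {P}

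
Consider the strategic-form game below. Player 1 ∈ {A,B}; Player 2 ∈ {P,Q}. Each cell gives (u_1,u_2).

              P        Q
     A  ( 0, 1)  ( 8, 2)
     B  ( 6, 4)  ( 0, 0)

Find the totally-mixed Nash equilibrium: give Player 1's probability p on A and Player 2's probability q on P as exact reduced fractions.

p=4/5, q=4/7

P1 indiff ⇒ q·0+(1-q)·8 = q·6+(1-q)·0 ⇒ q(-6) = (1-q)(-8) ⇒ q = 4/7
P2 indiff ⇒ p·1+(1-p)·4 = p·2+(1-p)·0 ⇒ p(-1) = (1-p)(-4) ⇒ p = 4/5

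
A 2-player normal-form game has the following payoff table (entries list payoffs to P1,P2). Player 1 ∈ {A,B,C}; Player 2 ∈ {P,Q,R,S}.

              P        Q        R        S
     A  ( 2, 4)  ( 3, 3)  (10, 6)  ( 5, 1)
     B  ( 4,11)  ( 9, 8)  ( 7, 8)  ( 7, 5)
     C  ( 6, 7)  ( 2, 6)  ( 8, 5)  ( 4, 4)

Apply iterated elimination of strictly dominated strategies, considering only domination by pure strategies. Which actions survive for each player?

Remaining: P1:{A,C} P2:{P,R}

P2 drop Q (P beats it: A:4>3 B:11>8 C:7>6)
P2 drop S (P beats it: A:4>1 B:11>5 C:7>4)
P1 drop B (C beats it: P:6>4 R:8>7)
P1→{A,C} P2→{P,R}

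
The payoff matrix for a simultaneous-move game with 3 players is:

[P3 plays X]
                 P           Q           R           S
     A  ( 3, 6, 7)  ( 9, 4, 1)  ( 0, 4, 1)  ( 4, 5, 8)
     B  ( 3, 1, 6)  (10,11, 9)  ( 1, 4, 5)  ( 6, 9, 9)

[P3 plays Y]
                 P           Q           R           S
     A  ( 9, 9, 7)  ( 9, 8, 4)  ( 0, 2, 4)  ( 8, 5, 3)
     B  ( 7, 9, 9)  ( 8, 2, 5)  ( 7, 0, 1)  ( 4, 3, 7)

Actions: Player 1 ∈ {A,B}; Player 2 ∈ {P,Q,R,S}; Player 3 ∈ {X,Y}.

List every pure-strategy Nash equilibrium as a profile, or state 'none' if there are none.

Nash profiles: (A,P,X), (A,P,Y), (B,Q,X)

(A,P,X): NE
(A,P,Y): NE
(A,Q,X): not NE [P1→B gives 10>9; P2→P gives 6>4; P3→Y gives 4>1]
(A,Q,Y): not NE [P2→P gives 9>8]
(A,R,X): not NE [P1→B gives 1>0; P2→P gives 6>4; P3→Y gives 4>1]
(A,R,Y): not NE [P1→B gives 7>0; P2→P gives 9>2]
(A,S,X): not NE [P1→B gives 6>4; P2→P gives 6>5]
(A,S,Y): not NE [P2→P gives 9>5; P3→X gives 8>3]
(B,P,X): not NE [P2→Q gives 11>1; P3→Y gives 9>6]
(B,P,Y): not NE [P1→A gives 9>7]
(B,Q,X): NE
(B,Q,Y): not NE [P1→A gives 9>8; P2→P gives 9>2; P3→X gives 9>5]
(B,R,X): not NE [P2→Q gives 11>4]
(B,R,Y): not NE [P2→P gives 9>0; P3→X gives 5>1]
(B,S,X): not NE [P2→Q gives 11>9]
(B,S,Y): not NE [P1→A gives 8>4; P2→P gives 9>3; P3→X gives 9>7]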